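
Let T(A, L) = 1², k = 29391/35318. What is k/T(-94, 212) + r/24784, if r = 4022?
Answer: 217618885/218830328 ≈ 0.99446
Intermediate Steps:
k = 29391/35318 (k = 29391*(1/35318) = 29391/35318 ≈ 0.83218)
T(A, L) = 1
k/T(-94, 212) + r/24784 = (29391/35318)/1 + 4022/24784 = (29391/35318)*1 + 4022*(1/24784) = 29391/35318 + 2011/12392 = 217618885/218830328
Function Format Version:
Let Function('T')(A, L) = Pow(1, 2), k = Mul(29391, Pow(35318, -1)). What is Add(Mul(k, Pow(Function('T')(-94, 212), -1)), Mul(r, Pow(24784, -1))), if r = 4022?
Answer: Rational(217618885, 218830328) ≈ 0.99446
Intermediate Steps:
k = Rational(29391, 35318) (k = Mul(29391, Rational(1, 35318)) = Rational(29391, 35318) ≈ 0.83218)
Function('T')(A, L) = 1
Add(Mul(k, Pow(Function('T')(-94, 212), -1)), Mul(r, Pow(24784, -1))) = Add(Mul(Rational(29391, 35318), Pow(1, -1)), Mul(4022, Pow(24784, -1))) = Add(Mul(Rational(29391, 35318), 1), Mul(4022, Rational(1, 24784))) = Add(Rational(29391, 35318), Rational(2011, 12392)) = Rational(217618885, 218830328)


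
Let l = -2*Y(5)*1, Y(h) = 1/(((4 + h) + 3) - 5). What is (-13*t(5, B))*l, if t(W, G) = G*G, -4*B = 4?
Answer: 26/7 ≈ 3.7143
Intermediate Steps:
B = -1 (B = -¼*4 = -1)
t(W, G) = G²
Y(h) = 1/(2 + h) (Y(h) = 1/((7 + h) - 5) = 1/(2 + h))
l = -2/7 (l = -2/(2 + 5)*1 = -2/7*1 = -2/7 ≈ -0.28571)
(-13*t(5, B))*l = -13*(-1)²*(-2/7) = -13*1*(-2/7) = -13*(-2/7) = 26/7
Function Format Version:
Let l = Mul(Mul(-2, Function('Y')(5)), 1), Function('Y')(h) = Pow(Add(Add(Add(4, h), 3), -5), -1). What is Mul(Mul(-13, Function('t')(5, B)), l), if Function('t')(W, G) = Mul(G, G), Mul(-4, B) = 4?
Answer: Rational(26, 7) ≈ 3.7143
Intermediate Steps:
B = -1 (B = Mul(Rational(-1, 4), 4) = -1)
Function('t')(W, G) = Pow(G, 2)
Function('Y')(h) = Pow(Add(2, h), -1) (Function('Y')(h) = Pow(Add(Add(7, h), -5), -1) = Pow(Add(2, h), -1))
l = Rational(-2, 7) (l = Mul(Mul(-2, Pow(Add(2, 5), -1)), 1) = Mul(Mul(-2, Pow(7, -1)), 1) = Mul(Mul(-2, Rational(1, 7)), 1) = Mul(Rational(-2, 7), 1) = Rational(-2, 7) ≈ -0.28571)
Mul(Mul(-13, Function('t')(5, B)), l) = Mul(Mul(-13, Pow(-1, 2)), Rational(-2, 7)) = Mul(Mul(-13, 1), Rational(-2, 7)) = Mul(-13, Rational(-2, 7)) = Rational(26, 7)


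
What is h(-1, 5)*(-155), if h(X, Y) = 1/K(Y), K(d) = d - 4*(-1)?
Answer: -155/9 ≈ -17.222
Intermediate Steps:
K(d) = 4 + d (K(d) = d + 4 = 4 + d)
h(X, Y) = 1/(4 + Y)
h(-1, 5)*(-155) = -155/(4 + 5) = -155/9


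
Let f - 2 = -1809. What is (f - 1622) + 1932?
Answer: -1497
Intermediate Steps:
f = -1807 (f = 2 - 1809 = -1807)
(f - 1622) + 1932 = (-1807 - 1622) + 1932 = -3429 + 1932 = -1497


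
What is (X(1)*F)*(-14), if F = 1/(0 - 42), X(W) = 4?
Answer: 4/3 ≈ 1.3333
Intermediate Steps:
F = -1/42 (F = 1/(-42) = -1/42 ≈ -0.023810)
(X(1)*F)*(-14) = (4*(-1/42))*(-14) = -2/21*(-14) = 4/3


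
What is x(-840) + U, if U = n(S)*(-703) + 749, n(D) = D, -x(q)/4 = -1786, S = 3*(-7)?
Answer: 22656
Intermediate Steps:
S = -21
x(q) = 7144 (x(q) = -4*(-1786) = 7144)
U = 15512 (U = -21*(-703) + 749 = 14763 + 749 = 15512)
x(-840) + U = 7144 + 15512 = 22656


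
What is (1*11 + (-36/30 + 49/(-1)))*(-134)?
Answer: 26264/5 ≈ 5252.8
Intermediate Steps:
(1*11 + (-36/30 + 49/(-1)))*(-134) = (11 + (-36*1/30 + 49*(-1)))*(-134) = (11 + (-6/5 - 49))*(-134) = (11 - 251/5)*(-134) = -196/5*(-134) = 26264/5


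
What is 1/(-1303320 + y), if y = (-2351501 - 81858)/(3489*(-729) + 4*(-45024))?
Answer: -2723577/3549689942281 ≈ -7.6727e-7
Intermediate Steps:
y = 2433359/2723577 (y = -2433359/(-2543481 - 180096) = -2433359/(-2723577) = -2433359*(-1/2723577) = 2433359/2723577 ≈ 0.89344)
1/(-1303320 + y) = 1/(-1303320 + 2433359/2723577) = 1/(-3549689942281/2723577) = -2723577/3549689942281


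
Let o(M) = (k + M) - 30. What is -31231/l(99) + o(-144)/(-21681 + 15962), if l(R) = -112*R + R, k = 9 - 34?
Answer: 180796900/62846091 ≈ 2.8768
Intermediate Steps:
k = -25
l(R) = -111*R
o(M) = -55 + M (o(M) = (-25 + M) - 30 = -55 + M)
-31231/l(99) + o(-144)/(-21681 + 15962) = -31231/((-111*99)) + (-55 - 144)/(-21681 + 15962) = -31231/(-10989) - 199/(-5719) = -31231*(-1/10989) - 199*(-1/5719) = 31231/10989 + 199/5719 = 180796900/62846091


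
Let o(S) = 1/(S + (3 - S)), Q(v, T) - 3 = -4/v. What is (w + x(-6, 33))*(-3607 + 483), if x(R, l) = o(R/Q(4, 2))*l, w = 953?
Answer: -3011536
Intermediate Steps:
Q(v, T) = 3 - 4/v
o(S) = ⅓ (o(S) = 1/3 = ⅓)
x(R, l) = l/3
(w + x(-6, 33))*(-3607 + 483) = (953 + (⅓)*33)*(-3607 + 483) = (953 + 11)*(-3124) = 964*(-3124) = -3011536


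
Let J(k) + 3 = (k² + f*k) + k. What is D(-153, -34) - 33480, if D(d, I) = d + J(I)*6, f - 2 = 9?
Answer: -29163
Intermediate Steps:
f = 11 (f = 2 + 9 = 11)
J(k) = -3 + k² + 12*k (J(k) = -3 + ((k² + 11*k) + k) = -3 + (k² + 12*k) = -3 + k² + 12*k)
D(d, I) = -18 + d + 6*I² + 72*I (D(d, I) = d + (-3 + I² + 12*I)*6 = d + (-18 + 6*I² + 72*I) = -18 + d + 6*I² + 72*I)
D(-153, -34) - 33480 = (-18 - 153 + 6*(-34)² + 72*(-34)) - 33480 = (-18 - 153 + 6*1156 - 2448) - 33480 = (-18 - 153 + 6936 - 2448) - 33480 = 4317 - 33480 = -29163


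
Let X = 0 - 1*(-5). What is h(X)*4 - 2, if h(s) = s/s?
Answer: 2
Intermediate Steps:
X = 5 (X = 0 + 5 = 5)
h(s) = 1
h(X)*4 - 2 = 1*4 - 2 = 4 - 2 = 2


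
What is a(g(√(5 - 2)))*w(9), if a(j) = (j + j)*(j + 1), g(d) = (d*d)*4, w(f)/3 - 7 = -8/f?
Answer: 5720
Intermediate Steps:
w(f) = 21 - 24/f (w(f) = 21 + 3*(-8/f) = 21 - 24/f)
g(d) = 4*d² (g(d) = d²*4 = 4*d²)
a(j) = 2*j*(1 + j) (a(j) = (2*j)*(1 + j) = 2*j*(1 + j))
a(g(√(5 - 2)))*w(9) = (2*(4*(√(5 - 2))²)*(1 + 4*(√(5 - 2))²))*(21 - 24/9) = (2*(4*(√3)²)*(1 + 4*(√3)²))*(21 - 24*⅑) = (2*(4*3)*(1 + 4*3))*(21 - 8/3) = (2*12*(1 + 12))*(55/3) = (2*12*13)*(55/3) = 312*(55/3) = 5720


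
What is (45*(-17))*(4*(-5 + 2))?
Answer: 9180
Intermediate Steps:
(45*(-17))*(4*(-5 + 2)) = -3060*(-3) = -765*(-12) = 9180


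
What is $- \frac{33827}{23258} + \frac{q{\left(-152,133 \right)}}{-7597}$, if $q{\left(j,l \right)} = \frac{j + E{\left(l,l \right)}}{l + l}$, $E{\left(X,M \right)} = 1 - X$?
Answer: $- \frac{481345521}{330984598} \approx -1.4543$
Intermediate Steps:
$q{\left(j,l \right)} = \frac{1 + j - l}{2 l}$ ($q{\left(j,l \right)} = \frac{j - \left(-1 + l\right)}{l + l} = \frac{1 + j - l}{2 l}$)
$- \frac{33827}{23258} + \frac{q{\left(-152,133 \right)}}{-7597} = - \frac{33827}{23258} + \frac{\frac{1}{2} \cdot \frac{1}{133} \left(1 - 152 - 133\right)}{-7597} = \left(-33827\right) \frac{1}{23258} + \frac{1}{2} \cdot \frac{1}{133} \left(1 - 152 - 133\right) \left(- \frac{1}{7597}\right) = - \frac{33827}{23258} + \frac{1}{2} \cdot \frac{1}{133} \left(-284\right) \left(- \frac{1}{7597}\right) = - \frac{33827}{23258} - - \frac{2}{14231} = - \frac{33827}{23258} + \frac{2}{14231} = - \frac{481345521}{330984598}$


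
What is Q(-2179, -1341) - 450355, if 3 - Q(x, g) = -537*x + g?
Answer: -1619134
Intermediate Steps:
Q(x, g) = 3 - g + 537*x (Q(x, g) = 3 - (-537*x + g) = 3 - (g - 537*x) = 3 + (-g + 537*x) = 3 - g + 537*x)
Q(-2179, -1341) - 450355 = (3 - 1*(-1341) + 537*(-2179)) - 450355 = (3 + 1341 - 1170123) - 450355 = -1168779 - 450355 = -1619134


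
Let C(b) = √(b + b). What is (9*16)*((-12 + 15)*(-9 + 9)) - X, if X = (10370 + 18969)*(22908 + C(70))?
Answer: -672097812 - 58678*√35 ≈ -6.7244e+8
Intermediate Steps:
C(b) = √2*√b (C(b) = √(2*b) = √2*√b)
X = 672097812 + 58678*√35 (X = (10370 + 18969)*(22908 + √2*√70) = 29339*(22908 + 2*√35) = 672097812 + 58678*√35 ≈ 6.7244e+8)
(9*16)*((-12 + 15)*(-9 + 9)) - X = (9*16)*((-12 + 15)*(-9 + 9)) - (672097812 + 58678*√35) = 144*(3*0) + (-672097812 - 58678*√35) = 144*0 + (-672097812 - 58678*√35) = 0 + (-672097812 - 58678*√35) = -672097812 - 58678*√35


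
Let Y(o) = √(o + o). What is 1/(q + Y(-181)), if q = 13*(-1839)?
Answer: -23907/571545011 - I*√362/571545011 ≈ -4.1829e-5 - 3.3289e-8*I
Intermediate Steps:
q = -23907
Y(o) = √2*√o (Y(o) = √(2*o) = √2*√o)
1/(q + Y(-181)) = 1/(-23907 + √2*√(-181)) = 1/(-23907 + √2*(I*√181)) = 1/(-23907 + I*√362)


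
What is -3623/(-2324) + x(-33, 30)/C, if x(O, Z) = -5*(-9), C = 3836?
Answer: 250043/159194 ≈ 1.5707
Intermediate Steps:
x(O, Z) = 45
-3623/(-2324) + x(-33, 30)/C = -3623/(-2324) + 45/3836 = -3623*(-1/2324) + 45*(1/3836) = 3623/2324 + 45/3836 = 250043/159194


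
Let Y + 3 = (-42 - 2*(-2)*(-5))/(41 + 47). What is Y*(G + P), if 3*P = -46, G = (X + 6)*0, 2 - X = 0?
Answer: 3749/66 ≈ 56.803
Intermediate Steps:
X = 2 (X = 2 - 1*0 = 2 + 0 = 2)
Y = -163/44 (Y = -3 + (-42 - 2*(-2)*(-5))/(41 + 47) = -3 + (-42 + 4*(-5))/88 = -3 + (-42 - 20)*(1/88) = -3 - 62*1/88 = -3 - 31/44 = -163/44 ≈ -3.7045)
G = 0 (G = (2 + 6)*0 = 8*0 = 0)
P = -46/3 (P = (1/3)*(-46) = -46/3 ≈ -15.333)
Y*(G + P) = -163*(0 - 46/3)/44 = -163/44*(-46/3) = 3749/66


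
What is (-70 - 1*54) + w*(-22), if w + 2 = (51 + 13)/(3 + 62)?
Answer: -6608/65 ≈ -101.66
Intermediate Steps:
w = -66/65 (w = -2 + (51 + 13)/(3 + 62) = -2 + 64/65 = -66/65 ≈ -1.0154)
(-70 - 1*54) + w*(-22) = (-70 - 1*54) - 66/65*(-22) = (-70 - 54) + 1452/65 = -124 + 1452/65 = -6608/65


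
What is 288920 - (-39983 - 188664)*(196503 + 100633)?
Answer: 67939543912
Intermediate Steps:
288920 - (-39983 - 188664)*(196503 + 100633) = 288920 - (-228647)*297136 = 288920 - 1*(-67939254992) = 288920 + 67939254992 = 67939543912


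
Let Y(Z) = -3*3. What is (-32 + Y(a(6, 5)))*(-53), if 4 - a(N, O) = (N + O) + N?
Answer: 2173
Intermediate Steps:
a(N, O) = 4 - O - 2*N (a(N, O) = 4 - ((N + O) + N) = 4 - (O + 2*N) = 4 + (-O - 2*N) = 4 - O - 2*N)
Y(Z) = -9
(-32 + Y(a(6, 5)))*(-53) = (-32 - 9)*(-53) = -41*(-53) = 2173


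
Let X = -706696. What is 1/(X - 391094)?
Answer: -1/1097790 ≈ -9.1092e-7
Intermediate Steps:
1/(X - 391094) = 1/(-706696 - 391094) = 1/(-1097790) = -1/1097790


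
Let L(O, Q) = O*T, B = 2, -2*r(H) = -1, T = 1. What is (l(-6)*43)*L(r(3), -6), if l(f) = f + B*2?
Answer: -43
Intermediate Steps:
r(H) = ½ (r(H) = -½*(-1) = ½)
L(O, Q) = O (L(O, Q) = O*1 = O)
l(f) = 4 + f (l(f) = f + 2*2 = f + 4 = 4 + f)
(l(-6)*43)*L(r(3), -6) = ((4 - 6)*43)*(½) = -2*43*(½) = -86*½ = -43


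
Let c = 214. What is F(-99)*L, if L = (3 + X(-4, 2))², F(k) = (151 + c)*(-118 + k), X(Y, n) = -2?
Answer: -79205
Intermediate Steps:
F(k) = -43070 + 365*k (F(k) = (151 + 214)*(-118 + k) = 365*(-118 + k) = -43070 + 365*k)
L = 1 (L = (3 - 2)² = 1² = 1)
F(-99)*L = (-43070 + 365*(-99))*1 = (-43070 - 36135)*1 = -79205*1 = -79205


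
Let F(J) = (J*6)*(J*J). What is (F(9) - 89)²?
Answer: 18361225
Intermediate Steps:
F(J) = 6*J³ (F(J) = (6*J)*J² = 6*J³)
(F(9) - 89)² = (6*9³ - 89)² = (6*729 - 89)² = (4374 - 89)² = 4285² = 18361225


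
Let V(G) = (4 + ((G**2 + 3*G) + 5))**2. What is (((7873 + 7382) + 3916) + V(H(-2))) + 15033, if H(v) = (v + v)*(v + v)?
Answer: 132173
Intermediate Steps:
H(v) = 4*v**2 (H(v) = (2*v)*(2*v) = 4*v**2)
V(G) = (9 + G**2 + 3*G)**2 (V(G) = (4 + (5 + G**2 + 3*G))**2 = (9 + G**2 + 3*G)**2)
(((7873 + 7382) + 3916) + V(H(-2))) + 15033 = (((7873 + 7382) + 3916) + (9 + (4*(-2)**2)**2 + 3*(4*(-2)**2))**2) + 15033 = ((15255 + 3916) + (9 + (4*4)**2 + 3*(4*4))**2) + 15033 = (19171 + (9 + 16**2 + 3*16)**2) + 15033 = (19171 + (9 + 256 + 48)**2) + 15033 = (19171 + 313**2) + 15033 = (19171 + 97969) + 15033 = 117140 + 15033 = 132173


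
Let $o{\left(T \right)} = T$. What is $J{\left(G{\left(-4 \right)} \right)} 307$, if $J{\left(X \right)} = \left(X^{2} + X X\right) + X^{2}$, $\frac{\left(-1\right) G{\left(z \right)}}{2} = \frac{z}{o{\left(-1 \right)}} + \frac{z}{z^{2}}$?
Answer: $\frac{207225}{4} \approx 51806.0$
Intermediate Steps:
$G{\left(z \right)} = - \frac{2}{z} + 2 z$ ($G{\left(z \right)} = - 2 \left(\frac{z}{-1} + \frac{z}{z^{2}}\right) = - 2 \left(z \left(-1\right) + \frac{z}{z^{2}}\right) = - 2 \left(- z + \frac{1}{z}\right) = - 2 \left(\frac{1}{z} - z\right) = - \frac{2}{z} + 2 z$)
$J{\left(X \right)} = 3 X^{2}$ ($J{\left(X \right)} = \left(X^{2} + X^{2}\right) + X^{2} = 2 X^{2} + X^{2} = 3 X^{2}$)
$J{\left(G{\left(-4 \right)} \right)} 307 = 3 \left(- \frac{2}{-4} + 2 \left(-4\right)\right)^{2} \cdot 307 = 3 \left(\left(-2\right) \left(- \frac{1}{4}\right) - 8\right)^{2} \cdot 307 = 3 \left(\frac{1}{2} - 8\right)^{2} \cdot 307 = 3 \left(- \frac{15}{2}\right)^{2} \cdot 307 = 3 \cdot \frac{225}{4} \cdot 307 = \frac{675}{4} \cdot 307 = \frac{207225}{4}$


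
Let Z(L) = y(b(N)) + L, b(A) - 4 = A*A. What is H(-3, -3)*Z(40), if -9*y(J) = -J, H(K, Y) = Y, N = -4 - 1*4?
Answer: -428/3 ≈ -142.67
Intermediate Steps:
N = -8 (N = -4 - 4 = -8)
b(A) = 4 + A² (b(A) = 4 + A*A = 4 + A²)
y(J) = J/9 (y(J) = -(-1)*J/9 = J/9)
Z(L) = 68/9 + L (Z(L) = (4 + (-8)²)/9 + L = (4 + 64)/9 + L = (⅑)*68 + L = 68/9 + L)
H(-3, -3)*Z(40) = -3*(68/9 + 40) = -3*428/9 = -428/3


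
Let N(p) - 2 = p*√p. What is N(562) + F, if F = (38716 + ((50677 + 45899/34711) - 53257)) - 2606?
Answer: 1163975151/34711 + 562*√562 ≈ 46856.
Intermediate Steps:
N(p) = 2 + p^(3/2) (N(p) = 2 + p*√p = 2 + p^(3/2))
F = 1163905729/34711 (F = (38716 + ((50677 + 45899*(1/34711)) - 53257)) - 2606 = (38716 + ((50677 + 45899/34711) - 53257)) - 2606 = (38716 + (1759095246/34711 - 53257)) - 2606 = (38716 - 89508481/34711) - 2606 = 1254362595/34711 - 2606 = 1163905729/34711 ≈ 33531.)
N(562) + F = (2 + 562^(3/2)) + 1163905729/34711 = (2 + 562*√562) + 1163905729/34711 = 1163975151/34711 + 562*√562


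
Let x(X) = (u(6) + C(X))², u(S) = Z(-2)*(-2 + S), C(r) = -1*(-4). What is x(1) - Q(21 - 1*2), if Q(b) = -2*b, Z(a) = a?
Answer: 54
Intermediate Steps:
C(r) = 4
u(S) = 4 - 2*S (u(S) = -2*(-2 + S) = 4 - 2*S)
x(X) = 16 (x(X) = ((4 - 2*6) + 4)² = ((4 - 12) + 4)² = (-8 + 4)² = (-4)² = 16)
x(1) - Q(21 - 1*2) = 16 - (-2)*(21 - 1*2) = 16 - (-2)*(21 - 2) = 16 - (-2)*19 = 16 - 1*(-38) = 16 + 38 = 54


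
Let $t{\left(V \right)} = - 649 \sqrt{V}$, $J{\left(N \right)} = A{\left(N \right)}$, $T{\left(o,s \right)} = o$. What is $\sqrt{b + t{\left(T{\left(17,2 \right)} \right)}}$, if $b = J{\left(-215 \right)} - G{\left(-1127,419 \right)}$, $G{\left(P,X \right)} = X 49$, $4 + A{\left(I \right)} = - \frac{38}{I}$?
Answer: $\frac{\sqrt{-949222205 - 30000025 \sqrt{17}}}{215} \approx 152.35 i$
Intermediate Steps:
$A{\left(I \right)} = -4 - \frac{38}{I}$
$J{\left(N \right)} = -4 - \frac{38}{N}$
$G{\left(P,X \right)} = 49 X$
$b = - \frac{4414987}{215}$ ($b = \left(-4 - \frac{38}{-215}\right) - 49 \cdot 419 = \left(-4 - - \frac{38}{215}\right) - 20531 = \left(-4 + \frac{38}{215}\right) - 20531 = - \frac{822}{215} - 20531 = - \frac{4414987}{215} \approx -20535.0$)
$\sqrt{b + t{\left(T{\left(17,2 \right)} \right)}} = \sqrt{- \frac{4414987}{215} - 649 \sqrt{17}}$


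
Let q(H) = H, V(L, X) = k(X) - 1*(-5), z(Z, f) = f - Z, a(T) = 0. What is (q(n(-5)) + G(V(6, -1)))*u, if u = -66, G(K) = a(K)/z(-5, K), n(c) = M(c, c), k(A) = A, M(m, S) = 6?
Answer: -396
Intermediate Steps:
n(c) = 6
V(L, X) = 5 + X (V(L, X) = X - 1*(-5) = X + 5 = 5 + X)
G(K) = 0 (G(K) = 0/(K - 1*(-5)) = 0/(K + 5) = 0/(5 + K) = 0)
(q(n(-5)) + G(V(6, -1)))*u = (6 + 0)*(-66) = 6*(-66) = -396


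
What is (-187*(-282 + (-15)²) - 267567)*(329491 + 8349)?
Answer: -86793798720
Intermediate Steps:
(-187*(-282 + (-15)²) - 267567)*(329491 + 8349) = (-187*(-282 + 225) - 267567)*337840 = (-187*(-57) - 267567)*337840 = (10659 - 267567)*337840 = -256908*337840 = -86793798720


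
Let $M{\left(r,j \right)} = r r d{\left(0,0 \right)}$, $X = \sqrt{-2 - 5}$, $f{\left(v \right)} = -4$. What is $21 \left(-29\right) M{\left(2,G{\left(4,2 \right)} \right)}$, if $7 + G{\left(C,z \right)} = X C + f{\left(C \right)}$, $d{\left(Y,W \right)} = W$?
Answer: $0$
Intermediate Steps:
$X = i \sqrt{7}$ ($X = \sqrt{-7} = i \sqrt{7} \approx 2.6458 i$)
$G{\left(C,z \right)} = -11 + i C \sqrt{7}$ ($G{\left(C,z \right)} = -7 + \left(i \sqrt{7} C - 4\right) = -7 + \left(i C \sqrt{7} - 4\right) = -7 + \left(-4 + i C \sqrt{7}\right) = -11 + i C \sqrt{7}$)
$M{\left(r,j \right)} = 0$ ($M{\left(r,j \right)} = r r 0 = r^{2} \cdot 0 = 0$)
$21 \left(-29\right) M{\left(2,G{\left(4,2 \right)} \right)} = 21 \left(-29\right) 0 = \left(-609\right) 0 = 0$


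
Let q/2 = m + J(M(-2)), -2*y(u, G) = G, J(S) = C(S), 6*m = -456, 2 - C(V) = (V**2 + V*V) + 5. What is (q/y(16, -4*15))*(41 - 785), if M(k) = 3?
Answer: 24056/5 ≈ 4811.2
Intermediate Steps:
C(V) = -3 - 2*V**2 (C(V) = 2 - ((V**2 + V*V) + 5) = 2 - ((V**2 + V**2) + 5) = 2 - (2*V**2 + 5) = 2 - (5 + 2*V**2) = 2 + (-5 - 2*V**2) = -3 - 2*V**2)
m = -76 (m = (1/6)*(-456) = -76)
J(S) = -3 - 2*S**2
y(u, G) = -G/2
q = -194 (q = 2*(-76 + (-3 - 2*3**2)) = 2*(-76 + (-3 - 2*9)) = 2*(-76 + (-3 - 18)) = 2*(-76 - 21) = 2*(-97) = -194)
(q/y(16, -4*15))*(41 - 785) = (-194/((-(-2)*15)))*(41 - 785) = -194/((-1/2*(-60)))*(-744) = -194/30*(-744) = -194*1/30*(-744) = -97/15*(-744) = 24056/5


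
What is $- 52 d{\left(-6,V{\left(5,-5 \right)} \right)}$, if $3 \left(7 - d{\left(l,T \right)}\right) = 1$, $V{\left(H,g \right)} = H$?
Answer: $- \frac{1040}{3} \approx -346.67$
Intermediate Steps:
$d{\left(l,T \right)} = \frac{20}{3}$ ($d{\left(l,T \right)} = 7 - \frac{1}{3} = \frac{20}{3}$)
$- 52 d{\left(-6,V{\left(5,-5 \right)} \right)} = \left(-52\right) \frac{20}{3} = - \frac{1040}{3}$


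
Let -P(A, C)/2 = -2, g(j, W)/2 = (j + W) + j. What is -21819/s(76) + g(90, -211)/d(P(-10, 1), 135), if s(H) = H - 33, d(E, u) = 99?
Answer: -2162747/4257 ≈ -508.04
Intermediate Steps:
g(j, W) = 2*W + 4*j (g(j, W) = 2*((j + W) + j) = 2*((W + j) + j) = 2*(W + 2*j) = 2*W + 4*j)
P(A, C) = 4 (P(A, C) = -2*(-2) = 4)
s(H) = -33 + H
-21819/s(76) + g(90, -211)/d(P(-10, 1), 135) = -21819/(-33 + 76) + (2*(-211) + 4*90)/99 = -21819/43 + (-422 + 360)*(1/99) = -21819*1/43 - 62*1/99 = -21819/43 - 62/99 = -2162747/4257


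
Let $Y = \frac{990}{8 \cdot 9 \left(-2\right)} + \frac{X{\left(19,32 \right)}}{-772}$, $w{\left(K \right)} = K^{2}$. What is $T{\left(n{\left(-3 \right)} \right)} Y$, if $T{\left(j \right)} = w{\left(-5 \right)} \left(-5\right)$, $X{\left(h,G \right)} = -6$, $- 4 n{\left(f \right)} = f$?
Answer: $\frac{1325375}{1544} \approx 858.4$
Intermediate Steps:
$n{\left(f \right)} = - \frac{f}{4}$
$T{\left(j \right)} = -125$ ($T{\left(j \right)} = \left(-5\right)^{2} \left(-5\right) = 25 \left(-5\right) = -125$)
$Y = - \frac{10603}{1544}$ ($Y = \frac{990}{8 \cdot 9 \left(-2\right)} - \frac{6}{-772} = \frac{990}{72 \left(-2\right)} - - \frac{3}{386} = \frac{990}{-144} + \frac{3}{386} = 990 \left(- \frac{1}{144}\right) + \frac{3}{386} = - \frac{55}{8} + \frac{3}{386} = - \frac{10603}{1544} \approx -6.8672$)
$T{\left(n{\left(-3 \right)} \right)} Y = \left(-125\right) \left(- \frac{10603}{1544}\right) = \frac{1325375}{1544}$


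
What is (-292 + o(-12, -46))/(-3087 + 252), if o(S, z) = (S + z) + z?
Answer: 44/315 ≈ 0.13968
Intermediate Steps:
o(S, z) = S + 2*z
(-292 + o(-12, -46))/(-3087 + 252) = (-292 + (-12 + 2*(-46)))/(-3087 + 252) = (-292 + (-12 - 92))/(-2835) = (-292 - 104)*(-1/2835) = -396*(-1/2835) = 44/315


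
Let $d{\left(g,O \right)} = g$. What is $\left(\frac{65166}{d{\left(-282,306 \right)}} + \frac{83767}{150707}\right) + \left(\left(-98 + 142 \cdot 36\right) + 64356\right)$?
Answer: $\frac{489730704052}{7083229} \approx 69140.0$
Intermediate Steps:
$\left(\frac{65166}{d{\left(-282,306 \right)}} + \frac{83767}{150707}\right) + \left(\left(-98 + 142 \cdot 36\right) + 64356\right) = \left(\frac{65166}{-282} + \frac{83767}{150707}\right) + \left(\left(-98 + 142 \cdot 36\right) + 64356\right) = \left(65166 \left(- \frac{1}{282}\right) + 83767 \cdot \frac{1}{150707}\right) + \left(\left(-98 + 5112\right) + 64356\right) = \left(- \frac{10861}{47} + \frac{83767}{150707}\right) + \left(5014 + 64356\right) = - \frac{1632891678}{7083229} + 69370 = \frac{489730704052}{7083229}$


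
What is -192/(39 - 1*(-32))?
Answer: -192/71 ≈ -2.7042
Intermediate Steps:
-192/(39 - 1*(-32)) = -192/(39 + 32) = -192/71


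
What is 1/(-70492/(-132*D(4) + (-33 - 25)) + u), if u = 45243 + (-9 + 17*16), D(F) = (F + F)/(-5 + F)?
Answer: 499/22672248 ≈ 2.2009e-5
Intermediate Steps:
D(F) = 2*F/(-5 + F) (D(F) = (2*F)/(-5 + F) = 2*F/(-5 + F))
u = 45506 (u = 45243 + (-9 + 272) = 45243 + 263 = 45506)
1/(-70492/(-132*D(4) + (-33 - 25)) + u) = 1/(-70492/(-264*4/(-5 + 4) + (-33 - 25)) + 45506) = 1/(-70492/(-264*4/(-1) - 58) + 45506) = 1/(-70492/(-264*4*(-1) - 58) + 45506) = 1/(-70492/(-132*(-8) - 58) + 45506) = 1/(-70492/(1056 - 58) + 45506) = 1/(-70492/998 + 45506) = 1/(-70492*1/998 + 45506) = 1/(-35246/499 + 45506) = 1/(22672248/499) = 499/22672248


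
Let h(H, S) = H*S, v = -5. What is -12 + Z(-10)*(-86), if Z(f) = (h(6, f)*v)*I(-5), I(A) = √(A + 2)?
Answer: -12 - 25800*I*√3 ≈ -12.0 - 44687.0*I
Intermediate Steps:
I(A) = √(2 + A)
Z(f) = -30*I*f*√3 (Z(f) = ((6*f)*(-5))*√(2 - 5) = (-30*f)*√(-3) = (-30*f)*(I*√3) = -30*I*f*√3)
-12 + Z(-10)*(-86) = -12 - 30*I*(-10)*√3*(-86) = -12 + (300*I*√3)*(-86) = -12 - 25800*I*√3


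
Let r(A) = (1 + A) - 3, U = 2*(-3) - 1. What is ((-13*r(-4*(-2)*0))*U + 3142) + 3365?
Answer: 6325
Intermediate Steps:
U = -7 (U = -6 - 1 = -7)
r(A) = -2 + A
((-13*r(-4*(-2)*0))*U + 3142) + 3365 = (-13*(-2 - 4*(-2)*0)*(-7) + 3142) + 3365 = (-13*(-2 + 8*0)*(-7) + 3142) + 3365 = (-13*(-2 + 0)*(-7) + 3142) + 3365 = (-13*(-2)*(-7) + 3142) + 3365 = (26*(-7) + 3142) + 3365 = (-182 + 3142) + 3365 = 2960 + 3365 = 6325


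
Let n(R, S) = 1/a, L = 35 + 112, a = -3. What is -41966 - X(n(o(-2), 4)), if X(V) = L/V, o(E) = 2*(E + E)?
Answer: -41525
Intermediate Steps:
o(E) = 4*E (o(E) = 2*(2*E) = 4*E)
L = 147
n(R, S) = -1/3 (n(R, S) = 1/(-3) = -1/3)
X(V) = 147/V
-41966 - X(n(o(-2), 4)) = -41966 - 147/(-1/3) = -41966 - 147*(-3) = -41966 - 1*(-441) = -41966 + 441 = -41525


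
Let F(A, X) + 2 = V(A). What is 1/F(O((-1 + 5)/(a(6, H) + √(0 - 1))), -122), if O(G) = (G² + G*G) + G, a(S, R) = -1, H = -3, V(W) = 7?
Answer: ⅕ ≈ 0.20000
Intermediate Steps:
O(G) = G + 2*G² (O(G) = (G² + G²) + G = 2*G² + G = G + 2*G²)
F(A, X) = 5 (F(A, X) = -2 + 7 = 5)
1/F(O((-1 + 5)/(a(6, H) + √(0 - 1))), -122) = 1/5 = ⅕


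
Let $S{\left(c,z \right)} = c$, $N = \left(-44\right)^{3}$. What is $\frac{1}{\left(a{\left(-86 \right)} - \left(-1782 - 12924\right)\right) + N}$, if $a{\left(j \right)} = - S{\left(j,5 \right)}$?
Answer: $- \frac{1}{70392} \approx -1.4206 \cdot 10^{-5}$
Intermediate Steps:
$N = -85184$
$a{\left(j \right)} = - j$
$\frac{1}{\left(a{\left(-86 \right)} - \left(-1782 - 12924\right)\right) + N} = \frac{1}{\left(\left(-1\right) \left(-86\right) - \left(-1782 - 12924\right)\right) - 85184} = \frac{1}{\left(86 - \left(-1782 - 12924\right)\right) - 85184} = \frac{1}{\left(86 - -14706\right) - 85184} = \frac{1}{\left(86 + 14706\right) - 85184} = \frac{1}{14792 - 85184} = \frac{1}{-70392} = - \frac{1}{70392}$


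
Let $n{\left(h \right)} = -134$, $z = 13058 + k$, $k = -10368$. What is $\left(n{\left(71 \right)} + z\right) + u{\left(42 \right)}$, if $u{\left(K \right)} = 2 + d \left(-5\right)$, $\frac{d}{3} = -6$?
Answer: $2648$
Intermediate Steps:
$d = -18$ ($d = 3 \left(-6\right) = -18$)
$z = 2690$ ($z = 13058 - 10368 = 2690$)
$u{\left(K \right)} = 92$ ($u{\left(K \right)} = 2 - -90 = 2 + 90 = 92$)
$\left(n{\left(71 \right)} + z\right) + u{\left(42 \right)} = \left(-134 + 2690\right) + 92 = 2556 + 92 = 2648$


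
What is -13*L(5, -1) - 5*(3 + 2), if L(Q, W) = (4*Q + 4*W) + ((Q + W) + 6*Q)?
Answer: -675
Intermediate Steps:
L(Q, W) = 5*W + 11*Q (L(Q, W) = (4*Q + 4*W) + (W + 7*Q) = 5*W + 11*Q)
-13*L(5, -1) - 5*(3 + 2) = -13*(5*(-1) + 11*5) - 5*(3 + 2) = -13*(-5 + 55) - 5*5 = -13*50 - 25 = -650 - 25 = -675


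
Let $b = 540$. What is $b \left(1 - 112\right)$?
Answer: $-59940$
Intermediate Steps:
$b \left(1 - 112\right) = 540 \left(1 - 112\right) = 540 \left(-111\right) = -59940$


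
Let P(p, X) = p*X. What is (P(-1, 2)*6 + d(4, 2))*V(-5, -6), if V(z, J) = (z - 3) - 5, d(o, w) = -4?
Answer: 208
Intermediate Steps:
V(z, J) = -8 + z (V(z, J) = (-3 + z) - 5 = -8 + z)
P(p, X) = X*p
(P(-1, 2)*6 + d(4, 2))*V(-5, -6) = ((2*(-1))*6 - 4)*(-8 - 5) = (-2*6 - 4)*(-13) = (-12 - 4)*(-13) = -16*(-13) = 208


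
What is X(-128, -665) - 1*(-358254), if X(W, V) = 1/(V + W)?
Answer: 284095421/793 ≈ 3.5825e+5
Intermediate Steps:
X(-128, -665) - 1*(-358254) = 1/(-665 - 128) - 1*(-358254) = 1/(-793) + 358254 = -1/793 + 358254 = 284095421/793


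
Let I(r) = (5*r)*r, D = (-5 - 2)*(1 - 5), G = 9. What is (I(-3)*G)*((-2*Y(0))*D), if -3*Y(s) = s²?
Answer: 0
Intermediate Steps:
Y(s) = -s²/3
D = 28 (D = -7*(-4) = 28)
I(r) = 5*r²
(I(-3)*G)*((-2*Y(0))*D) = ((5*(-3)²)*9)*(-(-2)*0²/3*28) = ((5*9)*9)*(-(-2)*0/3*28) = (45*9)*(-2*0*28) = 405*(0*28) = 405*0 = 0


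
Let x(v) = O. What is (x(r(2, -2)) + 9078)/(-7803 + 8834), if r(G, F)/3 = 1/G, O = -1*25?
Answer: 9053/1031 ≈ 8.7808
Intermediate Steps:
O = -25
r(G, F) = 3/G
x(v) = -25
(x(r(2, -2)) + 9078)/(-7803 + 8834) = (-25 + 9078)/(-7803 + 8834) = 9053/1031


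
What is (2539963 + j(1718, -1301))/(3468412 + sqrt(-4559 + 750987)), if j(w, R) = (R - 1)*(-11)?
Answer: 2214828186355/3007470263829 - 2554285*sqrt(186607)/6014940527658 ≈ 0.73626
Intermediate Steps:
j(w, R) = 11 - 11*R (j(w, R) = (-1 + R)*(-11) = 11 - 11*R)
(2539963 + j(1718, -1301))/(3468412 + sqrt(-4559 + 750987)) = (2539963 + (11 - 11*(-1301)))/(3468412 + sqrt(-4559 + 750987)) = (2539963 + (11 + 14311))/(3468412 + sqrt(746428)) = (2539963 + 14322)/(3468412 + 2*sqrt(186607)) = 2554285/(3468412 + 2*sqrt(186607))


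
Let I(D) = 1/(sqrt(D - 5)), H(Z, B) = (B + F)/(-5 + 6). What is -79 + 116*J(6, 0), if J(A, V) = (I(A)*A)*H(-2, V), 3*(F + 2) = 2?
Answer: -1007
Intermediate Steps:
F = -4/3 (F = -2 + (1/3)*2 = -2 + 2/3 = -4/3 ≈ -1.3333)
H(Z, B) = -4/3 + B (H(Z, B) = (B - 4/3)/(-5 + 6) = (-4/3 + B)/1 = (-4/3 + B)*1 = -4/3 + B)
I(D) = 1/sqrt(-5 + D) (I(D) = 1/(sqrt(-5 + D)) = 1/sqrt(-5 + D))
J(A, V) = A*(-4/3 + V)/sqrt(-5 + A) (J(A, V) = (A/sqrt(-5 + A))*(-4/3 + V) = A*(-4/3 + V)/sqrt(-5 + A))
-79 + 116*J(6, 0) = -79 + 116*((1/3)*6*(-4 + 3*0)/sqrt(-5 + 6)) = -79 + 116*((1/3)*6*(-4 + 0)/sqrt(1)) = -79 + 116*((1/3)*6*1*(-4)) = -79 + 116*(-8) = -79 - 928 = -1007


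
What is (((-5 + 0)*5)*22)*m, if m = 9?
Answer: -4950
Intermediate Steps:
(((-5 + 0)*5)*22)*m = (((-5 + 0)*5)*22)*9 = (-5*5*22)*9 = -25*22*9 = -550*9 = -4950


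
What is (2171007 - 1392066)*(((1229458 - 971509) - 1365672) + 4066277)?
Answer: 2304539011314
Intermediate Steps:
(2171007 - 1392066)*(((1229458 - 971509) - 1365672) + 4066277) = 778941*((257949 - 1365672) + 4066277) = 778941*(-1107723 + 4066277) = 778941*2958554 = 2304539011314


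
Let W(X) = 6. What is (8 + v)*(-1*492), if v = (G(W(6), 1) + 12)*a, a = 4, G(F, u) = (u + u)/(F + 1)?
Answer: -196800/7 ≈ -28114.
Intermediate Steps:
G(F, u) = 2*u/(1 + F) (G(F, u) = (2*u)/(1 + F) = 2*u/(1 + F))
v = 344/7 (v = (2*1/(1 + 6) + 12)*4 = (2*1/7 + 12)*4 = (2*1*(⅐) + 12)*4 = (2/7 + 12)*4 = (86/7)*4 = 344/7 ≈ 49.143)
(8 + v)*(-1*492) = (8 + 344/7)*(-1*492) = (400/7)*(-492) = -196800/7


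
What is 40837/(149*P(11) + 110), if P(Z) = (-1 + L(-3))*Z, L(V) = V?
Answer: -40837/6446 ≈ -6.3352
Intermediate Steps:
P(Z) = -4*Z (P(Z) = (-1 - 3)*Z = -4*Z)
40837/(149*P(11) + 110) = 40837/(149*(-4*11) + 110) = 40837/(149*(-44) + 110) = 40837/(-6556 + 110) = 40837/(-6446) = 40837*(-1/6446) = -40837/6446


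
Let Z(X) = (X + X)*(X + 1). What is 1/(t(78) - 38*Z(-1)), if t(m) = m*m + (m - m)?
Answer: 1/6084 ≈ 0.00016437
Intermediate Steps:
Z(X) = 2*X*(1 + X) (Z(X) = (2*X)*(1 + X) = 2*X*(1 + X))
t(m) = m**2 (t(m) = m**2 + 0 = m**2)
1/(t(78) - 38*Z(-1)) = 1/(78**2 - 76*(-1)*(1 - 1)) = 1/(6084 - 76*(-1)*0) = 1/(6084 - 38*0) = 1/(6084 + 0) = 1/6084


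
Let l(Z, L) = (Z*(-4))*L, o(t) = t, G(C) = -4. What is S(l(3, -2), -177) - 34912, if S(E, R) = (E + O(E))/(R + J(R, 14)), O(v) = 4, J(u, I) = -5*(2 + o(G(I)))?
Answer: -5830332/167 ≈ -34912.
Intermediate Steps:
J(u, I) = 10 (J(u, I) = -5*(2 - 4) = -5*(-2) = 10)
l(Z, L) = -4*L*Z (l(Z, L) = (-4*Z)*L = -4*L*Z)
S(E, R) = (4 + E)/(10 + R) (S(E, R) = (E + 4)/(R + 10) = (4 + E)/(10 + R))
S(l(3, -2), -177) - 34912 = (4 - 4*(-2)*3)/(10 - 177) - 34912 = (4 + 24)/(-167) - 34912 = -1/167*28 - 34912 = -28/167 - 34912 = -5830332/167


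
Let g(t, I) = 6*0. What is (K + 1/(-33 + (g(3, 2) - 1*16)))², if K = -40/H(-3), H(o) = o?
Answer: 3829849/21609 ≈ 177.23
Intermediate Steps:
g(t, I) = 0
K = 40/3 (K = -40/(-3) = -40*(-⅓) = 40/3 ≈ 13.333)
(K + 1/(-33 + (g(3, 2) - 1*16)))² = (40/3 + 1/(-33 + (0 - 1*16)))² = (40/3 + 1/(-33 + (0 - 16)))² = (40/3 + 1/(-33 - 16))² = (40/3 + 1/(-49))² = (40/3 - 1/49)² = (1957/147)² = 3829849/21609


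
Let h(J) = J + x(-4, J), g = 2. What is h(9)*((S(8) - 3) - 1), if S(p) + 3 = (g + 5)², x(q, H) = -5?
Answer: 168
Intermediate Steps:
S(p) = 46 (S(p) = -3 + (2 + 5)² = -3 + 7² = -3 + 49 = 46)
h(J) = -5 + J (h(J) = J - 5 = -5 + J)
h(9)*((S(8) - 3) - 1) = (-5 + 9)*((46 - 3) - 1) = 4*(43 - 1) = 4*42 = 168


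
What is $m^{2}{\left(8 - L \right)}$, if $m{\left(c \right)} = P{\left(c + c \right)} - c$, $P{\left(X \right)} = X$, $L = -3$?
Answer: $121$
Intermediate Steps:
$m{\left(c \right)} = c$ ($m{\left(c \right)} = \left(c + c\right) - c = 2 c - c = c$)
$m^{2}{\left(8 - L \right)} = \left(8 - -3\right)^{2} = \left(8 + 3\right)^{2} = 11^{2} = 121$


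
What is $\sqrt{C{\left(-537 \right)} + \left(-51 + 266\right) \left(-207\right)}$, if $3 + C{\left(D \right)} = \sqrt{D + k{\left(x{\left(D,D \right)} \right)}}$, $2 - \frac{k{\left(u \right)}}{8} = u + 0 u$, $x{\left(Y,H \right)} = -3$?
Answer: $\sqrt{-44508 + i \sqrt{497}} \approx 0.0528 + 210.97 i$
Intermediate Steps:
$k{\left(u \right)} = 16 - 8 u$ ($k{\left(u \right)} = 16 - 8 \left(u + 0 u\right) = 16 - 8 \left(u + 0\right) = 16 - 8 u$)
$C{\left(D \right)} = -3 + \sqrt{40 + D}$ ($C{\left(D \right)} = -3 + \sqrt{D + \left(16 - -24\right)} = -3 + \sqrt{D + \left(16 + 24\right)} = -3 + \sqrt{D + 40} = -3 + \sqrt{40 + D}$)
$\sqrt{C{\left(-537 \right)} + \left(-51 + 266\right) \left(-207\right)} = \sqrt{\left(-3 + \sqrt{40 - 537}\right) + \left(-51 + 266\right) \left(-207\right)} = \sqrt{\left(-3 + \sqrt{-497}\right) + 215 \left(-207\right)} = \sqrt{\left(-3 + i \sqrt{497}\right) - 44505} = \sqrt{-44508 + i \sqrt{497}}$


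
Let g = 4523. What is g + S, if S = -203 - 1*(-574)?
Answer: 4894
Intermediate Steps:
S = 371 (S = -203 + 574 = 371)
g + S = 4523 + 371 = 4894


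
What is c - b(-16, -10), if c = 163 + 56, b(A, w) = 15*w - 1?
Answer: 370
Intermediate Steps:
b(A, w) = -1 + 15*w
c = 219
c - b(-16, -10) = 219 - (-1 + 15*(-10)) = 219 - (-1 - 150) = 219 - 1*(-151) = 219 + 151 = 370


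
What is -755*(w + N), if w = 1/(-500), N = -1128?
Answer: 85164151/100 ≈ 8.5164e+5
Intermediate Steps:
w = -1/500 ≈ -0.0020000
-755*(w + N) = -755*(-1/500 - 1128) = -755*(-564001/500) = 85164151/100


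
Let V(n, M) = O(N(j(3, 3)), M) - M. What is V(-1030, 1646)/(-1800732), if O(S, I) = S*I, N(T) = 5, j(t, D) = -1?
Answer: -1646/450183 ≈ -0.0036563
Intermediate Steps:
O(S, I) = I*S
V(n, M) = 4*M (V(n, M) = M*5 - M = 5*M - M = 4*M)
V(-1030, 1646)/(-1800732) = (4*1646)/(-1800732) = 6584*(-1/1800732) = -1646/450183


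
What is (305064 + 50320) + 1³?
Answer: 355385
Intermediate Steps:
(305064 + 50320) + 1³ = 355384 + 1 = 355385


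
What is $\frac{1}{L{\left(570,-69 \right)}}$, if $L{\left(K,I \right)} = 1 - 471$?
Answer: $- \frac{1}{470} \approx -0.0021277$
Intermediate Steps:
$L{\left(K,I \right)} = -470$ ($L{\left(K,I \right)} = 1 - 471 = -470$)
$\frac{1}{L{\left(570,-69 \right)}} = \frac{1}{-470} = - \frac{1}{470}$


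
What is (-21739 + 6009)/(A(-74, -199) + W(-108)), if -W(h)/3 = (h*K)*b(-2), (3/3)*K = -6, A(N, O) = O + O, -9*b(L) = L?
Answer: 1573/83 ≈ 18.952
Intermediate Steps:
b(L) = -L/9
A(N, O) = 2*O
K = -6
W(h) = 4*h (W(h) = -3*h*(-6)*(-⅑*(-2)) = -3*(-6*h)*2/9 = -(-4)*h = 4*h)
(-21739 + 6009)/(A(-74, -199) + W(-108)) = (-21739 + 6009)/(2*(-199) + 4*(-108)) = -15730/(-398 - 432) = -15730/(-830) = -15730*(-1/830) = 1573/83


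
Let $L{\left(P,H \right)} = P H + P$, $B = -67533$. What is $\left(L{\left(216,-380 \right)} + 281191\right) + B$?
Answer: $131794$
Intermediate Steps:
$L{\left(P,H \right)} = P + H P$ ($L{\left(P,H \right)} = H P + P = P + H P$)
$\left(L{\left(216,-380 \right)} + 281191\right) + B = \left(216 \left(1 - 380\right) + 281191\right) - 67533 = \left(216 \left(-379\right) + 281191\right) - 67533 = \left(-81864 + 281191\right) - 67533 = 199327 - 67533 = 131794$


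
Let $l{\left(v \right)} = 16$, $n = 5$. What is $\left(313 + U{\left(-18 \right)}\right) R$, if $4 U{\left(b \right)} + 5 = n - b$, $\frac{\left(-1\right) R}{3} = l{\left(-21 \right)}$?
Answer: $-15240$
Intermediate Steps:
$R = -48$ ($R = \left(-3\right) 16 = -48$)
$U{\left(b \right)} = - \frac{b}{4}$ ($U{\left(b \right)} = - \frac{5}{4} + \frac{5 - b}{4} = - \frac{5}{4} - \left(- \frac{5}{4} + \frac{b}{4}\right) = - \frac{b}{4}$)
$\left(313 + U{\left(-18 \right)}\right) R = \left(313 - - \frac{9}{2}\right) \left(-48\right) = \left(313 + \frac{9}{2}\right) \left(-48\right) = \frac{635}{2} \left(-48\right) = -15240$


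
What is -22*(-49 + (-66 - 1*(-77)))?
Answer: 836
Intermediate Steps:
-22*(-49 + (-66 - 1*(-77))) = -22*(-49 + (-66 + 77)) = -22*(-49 + 11) = -22*(-38) = 836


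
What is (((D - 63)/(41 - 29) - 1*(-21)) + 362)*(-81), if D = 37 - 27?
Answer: -122661/4 ≈ -30665.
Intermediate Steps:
D = 10
(((D - 63)/(41 - 29) - 1*(-21)) + 362)*(-81) = (((10 - 63)/(41 - 29) - 1*(-21)) + 362)*(-81) = ((-53/12 + 21) + 362)*(-81) = (199/12 + 362)*(-81) = (4543/12)*(-81) = -122661/4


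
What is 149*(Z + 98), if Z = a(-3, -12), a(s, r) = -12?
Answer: 12814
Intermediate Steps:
Z = -12
149*(Z + 98) = 149*(-12 + 98) = 149*86 = 12814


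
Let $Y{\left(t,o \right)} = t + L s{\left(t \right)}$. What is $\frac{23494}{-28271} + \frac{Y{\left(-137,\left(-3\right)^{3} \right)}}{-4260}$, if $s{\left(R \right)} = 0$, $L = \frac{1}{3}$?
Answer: $- \frac{5659489}{7084380} \approx -0.79887$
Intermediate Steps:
$L = \frac{1}{3} \approx 0.33333$
$Y{\left(t,o \right)} = t$ ($Y{\left(t,o \right)} = t + \frac{1}{3} \cdot 0 = t + 0 = t$)
$\frac{23494}{-28271} + \frac{Y{\left(-137,\left(-3\right)^{3} \right)}}{-4260} = \frac{23494}{-28271} - \frac{137}{-4260} = 23494 \left(- \frac{1}{28271}\right) - - \frac{137}{4260} = - \frac{1382}{1663} + \frac{137}{4260} = - \frac{5659489}{7084380}$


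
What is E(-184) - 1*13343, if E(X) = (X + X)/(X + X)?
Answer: -13342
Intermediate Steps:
E(X) = 1 (E(X) = (2*X)/((2*X)) = (2*X)*(1/(2*X)) = 1)
E(-184) - 1*13343 = 1 - 1*13343 = 1 - 13343 = -13342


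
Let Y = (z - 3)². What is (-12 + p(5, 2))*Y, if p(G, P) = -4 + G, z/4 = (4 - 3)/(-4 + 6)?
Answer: -11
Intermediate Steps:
z = 2 (z = 4*((4 - 3)/(-4 + 6)) = 4*(1/2) = 4*(1*(½)) = 4*(½) = 2)
Y = 1 (Y = (2 - 3)² = (-1)² = 1)
(-12 + p(5, 2))*Y = (-12 + (-4 + 5))*1 = (-12 + 1)*1 = -11*1 = -11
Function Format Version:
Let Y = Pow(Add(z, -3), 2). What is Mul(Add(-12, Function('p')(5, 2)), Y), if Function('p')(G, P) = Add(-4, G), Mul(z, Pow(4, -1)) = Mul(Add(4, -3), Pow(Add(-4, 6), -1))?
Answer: -11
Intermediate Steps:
z = 2 (z = Mul(4, Mul(Add(4, -3), Pow(Add(-4, 6), -1))) = Mul(4, Mul(1, Pow(2, -1))) = Mul(4, Mul(1, Rational(1, 2))) = Mul(4, Rational(1, 2)) = 2)
Y = 1 (Y = Pow(Add(2, -3), 2) = Pow(-1, 2) = 1)
Mul(Add(-12, Function('p')(5, 2)), Y) = Mul(Add(-12, Add(-4, 5)), 1) = Mul(Add(-12, 1), 1) = Mul(-11, 1) = -11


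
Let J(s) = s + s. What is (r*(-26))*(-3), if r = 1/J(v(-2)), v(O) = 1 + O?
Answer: -39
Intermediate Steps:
J(s) = 2*s
r = -½ (r = 1/(2*(1 - 2)) = 1/(2*(-1)) = 1/(-2) = -½ ≈ -0.50000)
(r*(-26))*(-3) = -½*(-26)*(-3) = 13*(-3) = -39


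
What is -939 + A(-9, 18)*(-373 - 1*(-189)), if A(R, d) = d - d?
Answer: -939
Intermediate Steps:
A(R, d) = 0
-939 + A(-9, 18)*(-373 - 1*(-189)) = -939 + 0*(-373 - 1*(-189)) = -939 + 0*(-373 + 189) = -939 + 0*(-184) = -939 + 0 = -939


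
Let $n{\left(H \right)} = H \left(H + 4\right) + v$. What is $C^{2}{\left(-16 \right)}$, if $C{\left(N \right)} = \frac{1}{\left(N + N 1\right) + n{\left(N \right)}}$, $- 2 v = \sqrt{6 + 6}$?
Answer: $\frac{1}{\left(160 - \sqrt{3}\right)^{2}} \approx 3.9922 \cdot 10^{-5}$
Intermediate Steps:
$v = - \sqrt{3}$ ($v = - \frac{\sqrt{6 + 6}}{2} = - \frac{\sqrt{12}}{2} = - \frac{2 \sqrt{3}}{2} = - \sqrt{3} \approx -1.732$)
$n{\left(H \right)} = - \sqrt{3} + H \left(4 + H\right)$ ($n{\left(H \right)} = H \left(H + 4\right) - \sqrt{3} = H \left(4 + H\right) - \sqrt{3} = - \sqrt{3} + H \left(4 + H\right)$)
$C{\left(N \right)} = \frac{1}{N^{2} - \sqrt{3} + 6 N}$ ($C{\left(N \right)} = \frac{1}{\left(N + N 1\right) + \left(N^{2} - \sqrt{3} + 4 N\right)} = \frac{1}{\left(N + N\right) + \left(N^{2} - \sqrt{3} + 4 N\right)} = \frac{1}{2 N + \left(N^{2} - \sqrt{3} + 4 N\right)} = \frac{1}{N^{2} - \sqrt{3} + 6 N}$)
$C^{2}{\left(-16 \right)} = \left(\frac{1}{\left(-16\right)^{2} - \sqrt{3} + 6 \left(-16\right)}\right)^{2} = \left(\frac{1}{256 - \sqrt{3} - 96}\right)^{2} = \left(\frac{1}{160 - \sqrt{3}}\right)^{2} = \frac{1}{\left(160 - \sqrt{3}\right)^{2}}$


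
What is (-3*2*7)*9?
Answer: -378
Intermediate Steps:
(-3*2*7)*9 = -6*7*9 = -42*9 = -378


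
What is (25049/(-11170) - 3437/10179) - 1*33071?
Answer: -3760447214591/113699430 ≈ -33074.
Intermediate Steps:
(25049/(-11170) - 3437/10179) - 1*33071 = (25049*(-1/11170) - 3437*1/10179) - 33071 = (-25049/11170 - 3437/10179) - 33071 = -293365061/113699430 - 33071 = -3760447214591/113699430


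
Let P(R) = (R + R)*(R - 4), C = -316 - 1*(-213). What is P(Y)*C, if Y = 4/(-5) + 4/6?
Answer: -25544/225 ≈ -113.53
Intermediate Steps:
C = -103 (C = -316 + 213 = -103)
Y = -2/15 (Y = 4*(-⅕) + 4*(⅙) = -⅘ + ⅔ = -2/15 ≈ -0.13333)
P(R) = 2*R*(-4 + R) (P(R) = (2*R)*(-4 + R) = 2*R*(-4 + R))
P(Y)*C = (2*(-2/15)*(-4 - 2/15))*(-103) = (2*(-2/15)*(-62/15))*(-103) = (248/225)*(-103) = -25544/225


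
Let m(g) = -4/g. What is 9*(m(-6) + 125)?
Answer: 1131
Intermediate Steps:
9*(m(-6) + 125) = 9*(-4/(-6) + 125) = 9*(-4*(-⅙) + 125) = 9*(⅔ + 125) = 9*(377/3) = 1131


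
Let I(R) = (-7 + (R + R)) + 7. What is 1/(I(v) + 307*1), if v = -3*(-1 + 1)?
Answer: 1/307 ≈ 0.0032573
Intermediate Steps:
v = 0 (v = -3*0 = 0)
I(R) = 2*R (I(R) = (-7 + 2*R) + 7 = 2*R)
1/(I(v) + 307*1) = 1/(2*0 + 307*1) = 1/(0 + 307) = 1/307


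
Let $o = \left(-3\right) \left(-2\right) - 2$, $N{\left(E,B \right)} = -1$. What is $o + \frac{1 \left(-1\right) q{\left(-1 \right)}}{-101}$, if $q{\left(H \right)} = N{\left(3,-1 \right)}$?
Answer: $\frac{403}{101} \approx 3.9901$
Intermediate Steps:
$q{\left(H \right)} = -1$
$o = 4$ ($o = 6 - 2 = 4$)
$o + \frac{1 \left(-1\right) q{\left(-1 \right)}}{-101} = 4 + \frac{1 \left(-1\right) \left(-1\right)}{-101} = 4 - \frac{\left(-1\right) \left(-1\right)}{101} = 4 - \frac{1}{101} = \frac{403}{101}$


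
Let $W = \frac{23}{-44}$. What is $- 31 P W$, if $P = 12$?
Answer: $\frac{2139}{11} \approx 194.45$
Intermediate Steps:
$W = - \frac{23}{44}$ ($W = 23 \left(- \frac{1}{44}\right) = - \frac{23}{44} \approx -0.52273$)
$- 31 P W = \left(-31\right) 12 \left(- \frac{23}{44}\right) = \left(-372\right) \left(- \frac{23}{44}\right) = \frac{2139}{11}$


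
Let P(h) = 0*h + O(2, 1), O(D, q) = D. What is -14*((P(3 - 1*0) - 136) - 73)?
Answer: 2898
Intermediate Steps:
P(h) = 2 (P(h) = 0*h + 2 = 0 + 2 = 2)
-14*((P(3 - 1*0) - 136) - 73) = -14*((2 - 136) - 73) = -14*(-134 - 73) = -14*(-207) = 2898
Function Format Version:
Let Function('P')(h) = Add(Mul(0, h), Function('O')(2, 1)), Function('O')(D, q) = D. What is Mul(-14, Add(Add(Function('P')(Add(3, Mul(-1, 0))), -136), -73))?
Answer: 2898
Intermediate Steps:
Function('P')(h) = 2 (Function('P')(h) = Add(Mul(0, h), 2) = Add(0, 2) = 2)
Mul(-14, Add(Add(Function('P')(Add(3, Mul(-1, 0))), -136), -73)) = Mul(-14, Add(Add(2, -136), -73)) = Mul(-14, Add(-134, -73)) = Mul(-14, -207) = 2898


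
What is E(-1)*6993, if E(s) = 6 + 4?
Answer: 69930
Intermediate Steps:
E(s) = 10
E(-1)*6993 = 10*6993 = 69930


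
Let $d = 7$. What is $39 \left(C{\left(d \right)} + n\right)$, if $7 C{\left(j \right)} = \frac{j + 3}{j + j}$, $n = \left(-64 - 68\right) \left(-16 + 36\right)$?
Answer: $- \frac{5044845}{49} \approx -1.0296 \cdot 10^{5}$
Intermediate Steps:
$n = -2640$ ($n = \left(-132\right) 20 = -2640$)
$C{\left(j \right)} = \frac{3 + j}{14 j}$ ($C{\left(j \right)} = \frac{\left(j + 3\right) \frac{1}{j + j}}{7} = \frac{\left(3 + j\right) \frac{1}{2 j}}{7} = \frac{\frac{1}{2} \frac{1}{j} \left(3 + j\right)}{7} = \frac{3 + j}{14 j}$)
$39 \left(C{\left(d \right)} + n\right) = 39 \left(\frac{3 + 7}{14 \cdot 7} - 2640\right) = 39 \left(\frac{1}{14} \cdot \frac{1}{7} \cdot 10 - 2640\right) = 39 \left(\frac{5}{49} - 2640\right) = 39 \left(- \frac{129355}{49}\right) = - \frac{5044845}{49}$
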